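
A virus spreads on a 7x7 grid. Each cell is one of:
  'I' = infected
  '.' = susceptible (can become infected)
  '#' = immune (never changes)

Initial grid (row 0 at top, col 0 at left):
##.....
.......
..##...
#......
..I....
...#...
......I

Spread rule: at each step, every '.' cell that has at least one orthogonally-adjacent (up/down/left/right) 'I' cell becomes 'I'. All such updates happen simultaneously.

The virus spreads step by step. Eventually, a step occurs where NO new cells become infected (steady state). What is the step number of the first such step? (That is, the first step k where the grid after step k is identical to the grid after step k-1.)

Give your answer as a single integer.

Step 0 (initial): 2 infected
Step 1: +6 new -> 8 infected
Step 2: +9 new -> 17 infected
Step 3: +8 new -> 25 infected
Step 4: +6 new -> 31 infected
Step 5: +5 new -> 36 infected
Step 6: +5 new -> 41 infected
Step 7: +2 new -> 43 infected
Step 8: +0 new -> 43 infected

Answer: 8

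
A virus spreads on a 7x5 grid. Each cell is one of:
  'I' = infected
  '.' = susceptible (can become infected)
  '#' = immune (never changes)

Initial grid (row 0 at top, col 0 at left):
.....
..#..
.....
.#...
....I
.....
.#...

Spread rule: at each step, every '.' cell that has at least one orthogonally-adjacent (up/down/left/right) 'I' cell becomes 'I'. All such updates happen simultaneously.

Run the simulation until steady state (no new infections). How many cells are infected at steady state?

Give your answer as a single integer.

Step 0 (initial): 1 infected
Step 1: +3 new -> 4 infected
Step 2: +5 new -> 9 infected
Step 3: +6 new -> 15 infected
Step 4: +6 new -> 21 infected
Step 5: +4 new -> 25 infected
Step 6: +4 new -> 29 infected
Step 7: +2 new -> 31 infected
Step 8: +1 new -> 32 infected
Step 9: +0 new -> 32 infected

Answer: 32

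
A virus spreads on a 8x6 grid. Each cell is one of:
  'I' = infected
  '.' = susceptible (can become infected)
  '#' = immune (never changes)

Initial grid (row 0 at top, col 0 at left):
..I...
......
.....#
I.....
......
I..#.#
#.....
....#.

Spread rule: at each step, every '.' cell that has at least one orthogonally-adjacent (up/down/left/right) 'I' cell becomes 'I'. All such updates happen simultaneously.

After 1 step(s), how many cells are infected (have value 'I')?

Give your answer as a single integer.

Step 0 (initial): 3 infected
Step 1: +7 new -> 10 infected

Answer: 10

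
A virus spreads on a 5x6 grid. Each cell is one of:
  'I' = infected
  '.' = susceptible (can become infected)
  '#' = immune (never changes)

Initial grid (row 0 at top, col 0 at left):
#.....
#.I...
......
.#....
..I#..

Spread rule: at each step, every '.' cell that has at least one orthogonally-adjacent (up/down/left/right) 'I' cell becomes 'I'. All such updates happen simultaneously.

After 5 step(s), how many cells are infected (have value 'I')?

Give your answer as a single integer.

Answer: 26

Derivation:
Step 0 (initial): 2 infected
Step 1: +6 new -> 8 infected
Step 2: +7 new -> 15 infected
Step 3: +6 new -> 21 infected
Step 4: +4 new -> 25 infected
Step 5: +1 new -> 26 infected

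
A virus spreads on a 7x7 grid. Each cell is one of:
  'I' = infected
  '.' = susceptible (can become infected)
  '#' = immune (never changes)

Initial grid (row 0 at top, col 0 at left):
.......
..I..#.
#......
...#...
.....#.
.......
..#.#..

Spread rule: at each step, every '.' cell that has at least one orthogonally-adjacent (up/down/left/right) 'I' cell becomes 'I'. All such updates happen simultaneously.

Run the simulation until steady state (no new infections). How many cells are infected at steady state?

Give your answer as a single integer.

Step 0 (initial): 1 infected
Step 1: +4 new -> 5 infected
Step 2: +7 new -> 12 infected
Step 3: +5 new -> 17 infected
Step 4: +7 new -> 24 infected
Step 5: +7 new -> 31 infected
Step 6: +6 new -> 37 infected
Step 7: +3 new -> 40 infected
Step 8: +2 new -> 42 infected
Step 9: +1 new -> 43 infected
Step 10: +0 new -> 43 infected

Answer: 43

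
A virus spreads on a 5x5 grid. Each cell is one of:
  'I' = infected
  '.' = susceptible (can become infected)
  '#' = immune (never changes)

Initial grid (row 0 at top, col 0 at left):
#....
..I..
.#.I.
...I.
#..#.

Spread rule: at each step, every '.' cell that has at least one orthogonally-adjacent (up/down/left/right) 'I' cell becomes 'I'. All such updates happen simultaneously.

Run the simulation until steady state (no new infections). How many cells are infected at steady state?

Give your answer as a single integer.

Answer: 21

Derivation:
Step 0 (initial): 3 infected
Step 1: +7 new -> 10 infected
Step 2: +7 new -> 17 infected
Step 3: +4 new -> 21 infected
Step 4: +0 new -> 21 infected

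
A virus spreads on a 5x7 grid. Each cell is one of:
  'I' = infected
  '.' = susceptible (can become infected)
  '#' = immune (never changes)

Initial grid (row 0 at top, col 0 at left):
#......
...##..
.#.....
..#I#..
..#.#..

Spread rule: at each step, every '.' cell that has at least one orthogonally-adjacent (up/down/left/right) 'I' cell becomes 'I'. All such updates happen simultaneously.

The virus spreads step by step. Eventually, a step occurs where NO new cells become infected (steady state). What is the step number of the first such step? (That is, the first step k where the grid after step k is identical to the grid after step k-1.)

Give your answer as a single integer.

Step 0 (initial): 1 infected
Step 1: +2 new -> 3 infected
Step 2: +2 new -> 5 infected
Step 3: +2 new -> 7 infected
Step 4: +5 new -> 12 infected
Step 5: +7 new -> 19 infected
Step 6: +4 new -> 23 infected
Step 7: +1 new -> 24 infected
Step 8: +2 new -> 26 infected
Step 9: +1 new -> 27 infected
Step 10: +0 new -> 27 infected

Answer: 10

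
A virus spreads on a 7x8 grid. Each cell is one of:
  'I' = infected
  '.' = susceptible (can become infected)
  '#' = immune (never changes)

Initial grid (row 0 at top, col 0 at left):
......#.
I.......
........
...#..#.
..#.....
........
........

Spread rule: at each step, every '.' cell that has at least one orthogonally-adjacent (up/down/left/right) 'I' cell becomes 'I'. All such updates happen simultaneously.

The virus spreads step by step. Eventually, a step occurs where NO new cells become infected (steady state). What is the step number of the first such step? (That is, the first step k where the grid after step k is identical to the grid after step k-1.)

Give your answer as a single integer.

Step 0 (initial): 1 infected
Step 1: +3 new -> 4 infected
Step 2: +4 new -> 8 infected
Step 3: +5 new -> 13 infected
Step 4: +6 new -> 19 infected
Step 5: +5 new -> 24 infected
Step 6: +6 new -> 30 infected
Step 7: +6 new -> 36 infected
Step 8: +6 new -> 42 infected
Step 9: +4 new -> 46 infected
Step 10: +3 new -> 49 infected
Step 11: +2 new -> 51 infected
Step 12: +1 new -> 52 infected
Step 13: +0 new -> 52 infected

Answer: 13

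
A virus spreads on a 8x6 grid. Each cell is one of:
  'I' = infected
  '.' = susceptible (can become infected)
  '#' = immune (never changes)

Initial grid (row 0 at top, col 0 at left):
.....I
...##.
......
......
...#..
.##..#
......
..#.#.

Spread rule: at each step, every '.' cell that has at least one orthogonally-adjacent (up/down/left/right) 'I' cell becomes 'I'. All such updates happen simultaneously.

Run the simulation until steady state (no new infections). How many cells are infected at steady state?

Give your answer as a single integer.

Step 0 (initial): 1 infected
Step 1: +2 new -> 3 infected
Step 2: +2 new -> 5 infected
Step 3: +3 new -> 8 infected
Step 4: +5 new -> 13 infected
Step 5: +5 new -> 18 infected
Step 6: +4 new -> 22 infected
Step 7: +5 new -> 27 infected
Step 8: +4 new -> 31 infected
Step 9: +4 new -> 35 infected
Step 10: +2 new -> 37 infected
Step 11: +2 new -> 39 infected
Step 12: +1 new -> 40 infected
Step 13: +0 new -> 40 infected

Answer: 40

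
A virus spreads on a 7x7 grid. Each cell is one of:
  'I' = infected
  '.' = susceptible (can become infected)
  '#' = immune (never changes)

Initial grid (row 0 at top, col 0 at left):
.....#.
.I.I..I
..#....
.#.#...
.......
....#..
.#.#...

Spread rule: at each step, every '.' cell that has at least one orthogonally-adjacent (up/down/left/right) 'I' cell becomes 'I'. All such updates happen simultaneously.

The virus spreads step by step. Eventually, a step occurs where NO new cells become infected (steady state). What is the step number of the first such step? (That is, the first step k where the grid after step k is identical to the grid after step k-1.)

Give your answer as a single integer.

Answer: 9

Derivation:
Step 0 (initial): 3 infected
Step 1: +10 new -> 13 infected
Step 2: +7 new -> 20 infected
Step 3: +4 new -> 24 infected
Step 4: +4 new -> 28 infected
Step 5: +5 new -> 33 infected
Step 6: +5 new -> 38 infected
Step 7: +3 new -> 41 infected
Step 8: +1 new -> 42 infected
Step 9: +0 new -> 42 infected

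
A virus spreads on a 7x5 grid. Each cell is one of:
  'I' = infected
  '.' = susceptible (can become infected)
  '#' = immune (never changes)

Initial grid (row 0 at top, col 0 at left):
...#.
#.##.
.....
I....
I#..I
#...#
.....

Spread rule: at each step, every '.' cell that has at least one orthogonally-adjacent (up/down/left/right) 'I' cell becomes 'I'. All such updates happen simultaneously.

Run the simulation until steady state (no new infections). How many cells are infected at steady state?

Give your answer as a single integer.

Step 0 (initial): 3 infected
Step 1: +4 new -> 7 infected
Step 2: +6 new -> 13 infected
Step 3: +6 new -> 19 infected
Step 4: +5 new -> 24 infected
Step 5: +3 new -> 27 infected
Step 6: +1 new -> 28 infected
Step 7: +0 new -> 28 infected

Answer: 28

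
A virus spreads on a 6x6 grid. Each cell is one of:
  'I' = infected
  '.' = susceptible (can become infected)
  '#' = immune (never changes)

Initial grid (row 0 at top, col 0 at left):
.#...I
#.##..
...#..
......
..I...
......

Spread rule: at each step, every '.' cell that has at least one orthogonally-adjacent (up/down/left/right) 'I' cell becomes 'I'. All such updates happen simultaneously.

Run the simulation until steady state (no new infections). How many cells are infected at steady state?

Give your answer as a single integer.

Answer: 30

Derivation:
Step 0 (initial): 2 infected
Step 1: +6 new -> 8 infected
Step 2: +10 new -> 18 infected
Step 3: +9 new -> 27 infected
Step 4: +3 new -> 30 infected
Step 5: +0 new -> 30 infected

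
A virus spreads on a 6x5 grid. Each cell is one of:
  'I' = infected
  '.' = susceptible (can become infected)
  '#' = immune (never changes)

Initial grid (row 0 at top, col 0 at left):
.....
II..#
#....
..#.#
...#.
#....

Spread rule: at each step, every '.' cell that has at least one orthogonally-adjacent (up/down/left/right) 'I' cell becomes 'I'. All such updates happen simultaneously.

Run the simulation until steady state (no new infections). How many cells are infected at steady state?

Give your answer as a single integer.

Answer: 24

Derivation:
Step 0 (initial): 2 infected
Step 1: +4 new -> 6 infected
Step 2: +4 new -> 10 infected
Step 3: +4 new -> 14 infected
Step 4: +6 new -> 20 infected
Step 5: +1 new -> 21 infected
Step 6: +1 new -> 22 infected
Step 7: +1 new -> 23 infected
Step 8: +1 new -> 24 infected
Step 9: +0 new -> 24 infected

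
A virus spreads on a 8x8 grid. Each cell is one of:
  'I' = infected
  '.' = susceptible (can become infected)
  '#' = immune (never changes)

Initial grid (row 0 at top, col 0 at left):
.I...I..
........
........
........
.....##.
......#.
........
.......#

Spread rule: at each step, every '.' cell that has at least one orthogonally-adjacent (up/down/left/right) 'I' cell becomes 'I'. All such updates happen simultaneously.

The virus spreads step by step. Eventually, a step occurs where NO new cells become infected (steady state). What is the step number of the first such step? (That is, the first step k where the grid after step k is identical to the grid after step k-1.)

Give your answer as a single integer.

Answer: 11

Derivation:
Step 0 (initial): 2 infected
Step 1: +6 new -> 8 infected
Step 2: +8 new -> 16 infected
Step 3: +8 new -> 24 infected
Step 4: +7 new -> 31 infected
Step 5: +6 new -> 37 infected
Step 6: +6 new -> 43 infected
Step 7: +7 new -> 50 infected
Step 8: +6 new -> 56 infected
Step 9: +3 new -> 59 infected
Step 10: +1 new -> 60 infected
Step 11: +0 new -> 60 infected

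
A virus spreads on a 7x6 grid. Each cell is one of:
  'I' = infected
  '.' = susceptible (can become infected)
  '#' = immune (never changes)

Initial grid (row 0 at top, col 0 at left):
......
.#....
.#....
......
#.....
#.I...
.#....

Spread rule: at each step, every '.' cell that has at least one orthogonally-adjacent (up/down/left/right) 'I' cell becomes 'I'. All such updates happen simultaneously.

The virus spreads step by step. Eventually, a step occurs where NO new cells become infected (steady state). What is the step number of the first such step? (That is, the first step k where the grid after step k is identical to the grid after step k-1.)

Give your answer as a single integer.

Answer: 9

Derivation:
Step 0 (initial): 1 infected
Step 1: +4 new -> 5 infected
Step 2: +5 new -> 10 infected
Step 3: +6 new -> 16 infected
Step 4: +6 new -> 22 infected
Step 5: +5 new -> 27 infected
Step 6: +5 new -> 32 infected
Step 7: +3 new -> 35 infected
Step 8: +1 new -> 36 infected
Step 9: +0 new -> 36 infected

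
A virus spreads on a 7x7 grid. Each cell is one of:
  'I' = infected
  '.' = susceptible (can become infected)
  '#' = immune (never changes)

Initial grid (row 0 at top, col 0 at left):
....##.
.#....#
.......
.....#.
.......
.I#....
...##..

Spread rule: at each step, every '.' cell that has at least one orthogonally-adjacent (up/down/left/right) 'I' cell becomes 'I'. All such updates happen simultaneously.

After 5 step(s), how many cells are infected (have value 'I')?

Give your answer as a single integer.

Answer: 24

Derivation:
Step 0 (initial): 1 infected
Step 1: +3 new -> 4 infected
Step 2: +5 new -> 9 infected
Step 3: +4 new -> 13 infected
Step 4: +5 new -> 18 infected
Step 5: +6 new -> 24 infected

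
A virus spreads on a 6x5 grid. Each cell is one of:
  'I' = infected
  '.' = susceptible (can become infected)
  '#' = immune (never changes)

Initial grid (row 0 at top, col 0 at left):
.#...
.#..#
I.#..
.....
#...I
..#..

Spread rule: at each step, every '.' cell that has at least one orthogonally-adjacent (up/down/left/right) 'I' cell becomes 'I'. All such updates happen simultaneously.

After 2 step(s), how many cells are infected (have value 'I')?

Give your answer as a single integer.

Answer: 14

Derivation:
Step 0 (initial): 2 infected
Step 1: +6 new -> 8 infected
Step 2: +6 new -> 14 infected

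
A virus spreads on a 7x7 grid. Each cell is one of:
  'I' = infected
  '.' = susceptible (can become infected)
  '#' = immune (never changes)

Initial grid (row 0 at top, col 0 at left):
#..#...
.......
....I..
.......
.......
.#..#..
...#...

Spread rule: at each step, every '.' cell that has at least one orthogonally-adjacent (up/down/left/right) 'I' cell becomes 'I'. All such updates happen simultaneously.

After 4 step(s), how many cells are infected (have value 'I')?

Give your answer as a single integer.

Answer: 30

Derivation:
Step 0 (initial): 1 infected
Step 1: +4 new -> 5 infected
Step 2: +8 new -> 13 infected
Step 3: +8 new -> 21 infected
Step 4: +9 new -> 30 infected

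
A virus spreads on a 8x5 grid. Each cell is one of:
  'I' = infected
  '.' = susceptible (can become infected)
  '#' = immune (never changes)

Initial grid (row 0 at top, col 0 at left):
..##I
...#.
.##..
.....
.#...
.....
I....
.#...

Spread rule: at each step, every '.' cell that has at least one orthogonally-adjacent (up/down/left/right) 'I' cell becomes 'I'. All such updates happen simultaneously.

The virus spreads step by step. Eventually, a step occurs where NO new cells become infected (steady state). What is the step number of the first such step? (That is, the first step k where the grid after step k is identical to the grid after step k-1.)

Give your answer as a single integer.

Step 0 (initial): 2 infected
Step 1: +4 new -> 6 infected
Step 2: +4 new -> 10 infected
Step 3: +6 new -> 16 infected
Step 4: +8 new -> 24 infected
Step 5: +5 new -> 29 infected
Step 6: +2 new -> 31 infected
Step 7: +2 new -> 33 infected
Step 8: +0 new -> 33 infected

Answer: 8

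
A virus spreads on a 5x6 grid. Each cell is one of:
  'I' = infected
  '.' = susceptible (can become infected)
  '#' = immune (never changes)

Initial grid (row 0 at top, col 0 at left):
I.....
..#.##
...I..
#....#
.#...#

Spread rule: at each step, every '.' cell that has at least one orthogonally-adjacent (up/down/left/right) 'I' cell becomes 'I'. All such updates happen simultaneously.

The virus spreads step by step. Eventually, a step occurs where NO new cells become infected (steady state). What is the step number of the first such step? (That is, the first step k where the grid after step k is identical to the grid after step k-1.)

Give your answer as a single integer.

Answer: 5

Derivation:
Step 0 (initial): 2 infected
Step 1: +6 new -> 8 infected
Step 2: +9 new -> 17 infected
Step 3: +4 new -> 21 infected
Step 4: +1 new -> 22 infected
Step 5: +0 new -> 22 infected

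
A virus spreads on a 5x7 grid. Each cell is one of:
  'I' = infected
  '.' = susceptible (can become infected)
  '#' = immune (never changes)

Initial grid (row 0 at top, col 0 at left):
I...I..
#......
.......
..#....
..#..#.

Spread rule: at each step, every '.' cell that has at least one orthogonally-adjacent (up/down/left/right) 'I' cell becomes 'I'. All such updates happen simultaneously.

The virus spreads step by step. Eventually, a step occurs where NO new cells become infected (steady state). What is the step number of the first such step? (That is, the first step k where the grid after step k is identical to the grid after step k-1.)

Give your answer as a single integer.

Answer: 7

Derivation:
Step 0 (initial): 2 infected
Step 1: +4 new -> 6 infected
Step 2: +6 new -> 12 infected
Step 3: +6 new -> 18 infected
Step 4: +7 new -> 25 infected
Step 5: +4 new -> 29 infected
Step 6: +2 new -> 31 infected
Step 7: +0 new -> 31 infected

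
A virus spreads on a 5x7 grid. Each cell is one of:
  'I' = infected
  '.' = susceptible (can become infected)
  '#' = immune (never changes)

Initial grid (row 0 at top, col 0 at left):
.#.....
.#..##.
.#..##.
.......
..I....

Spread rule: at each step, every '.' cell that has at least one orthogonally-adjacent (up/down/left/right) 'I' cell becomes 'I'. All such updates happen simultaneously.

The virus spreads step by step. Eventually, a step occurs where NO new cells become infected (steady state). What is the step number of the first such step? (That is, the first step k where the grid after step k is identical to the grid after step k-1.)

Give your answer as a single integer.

Step 0 (initial): 1 infected
Step 1: +3 new -> 4 infected
Step 2: +5 new -> 9 infected
Step 3: +5 new -> 14 infected
Step 4: +5 new -> 19 infected
Step 5: +3 new -> 22 infected
Step 6: +3 new -> 25 infected
Step 7: +2 new -> 27 infected
Step 8: +1 new -> 28 infected
Step 9: +0 new -> 28 infected

Answer: 9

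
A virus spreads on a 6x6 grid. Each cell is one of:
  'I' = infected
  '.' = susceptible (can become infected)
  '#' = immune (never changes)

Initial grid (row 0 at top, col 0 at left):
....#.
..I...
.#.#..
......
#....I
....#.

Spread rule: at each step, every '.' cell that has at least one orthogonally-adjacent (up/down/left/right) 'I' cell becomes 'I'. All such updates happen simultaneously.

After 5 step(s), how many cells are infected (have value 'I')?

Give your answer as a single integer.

Answer: 30

Derivation:
Step 0 (initial): 2 infected
Step 1: +7 new -> 9 infected
Step 2: +8 new -> 17 infected
Step 3: +8 new -> 25 infected
Step 4: +4 new -> 29 infected
Step 5: +1 new -> 30 infected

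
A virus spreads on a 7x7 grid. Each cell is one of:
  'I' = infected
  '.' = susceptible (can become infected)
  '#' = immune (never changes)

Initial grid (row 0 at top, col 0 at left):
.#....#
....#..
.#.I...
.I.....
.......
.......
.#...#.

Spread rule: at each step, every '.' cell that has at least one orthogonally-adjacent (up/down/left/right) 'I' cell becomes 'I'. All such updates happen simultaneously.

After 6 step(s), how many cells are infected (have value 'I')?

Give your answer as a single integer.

Step 0 (initial): 2 infected
Step 1: +7 new -> 9 infected
Step 2: +9 new -> 18 infected
Step 3: +11 new -> 29 infected
Step 4: +9 new -> 38 infected
Step 5: +3 new -> 41 infected
Step 6: +1 new -> 42 infected

Answer: 42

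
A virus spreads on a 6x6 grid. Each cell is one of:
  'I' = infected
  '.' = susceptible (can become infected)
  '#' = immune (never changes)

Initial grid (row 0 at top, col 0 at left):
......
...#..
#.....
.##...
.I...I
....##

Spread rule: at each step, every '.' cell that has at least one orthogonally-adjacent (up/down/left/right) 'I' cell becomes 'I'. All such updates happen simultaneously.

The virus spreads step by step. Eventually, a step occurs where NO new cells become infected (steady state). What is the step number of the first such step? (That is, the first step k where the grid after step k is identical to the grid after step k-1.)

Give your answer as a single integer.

Answer: 10

Derivation:
Step 0 (initial): 2 infected
Step 1: +5 new -> 7 infected
Step 2: +6 new -> 13 infected
Step 3: +4 new -> 17 infected
Step 4: +3 new -> 20 infected
Step 5: +2 new -> 22 infected
Step 6: +3 new -> 25 infected
Step 7: +2 new -> 27 infected
Step 8: +2 new -> 29 infected
Step 9: +1 new -> 30 infected
Step 10: +0 new -> 30 infected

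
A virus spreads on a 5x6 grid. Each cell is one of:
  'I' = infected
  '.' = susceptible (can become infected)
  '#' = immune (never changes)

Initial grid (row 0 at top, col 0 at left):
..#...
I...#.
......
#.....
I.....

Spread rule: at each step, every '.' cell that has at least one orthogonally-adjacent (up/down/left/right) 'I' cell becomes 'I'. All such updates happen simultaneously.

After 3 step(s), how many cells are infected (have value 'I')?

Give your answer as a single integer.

Answer: 15

Derivation:
Step 0 (initial): 2 infected
Step 1: +4 new -> 6 infected
Step 2: +5 new -> 11 infected
Step 3: +4 new -> 15 infected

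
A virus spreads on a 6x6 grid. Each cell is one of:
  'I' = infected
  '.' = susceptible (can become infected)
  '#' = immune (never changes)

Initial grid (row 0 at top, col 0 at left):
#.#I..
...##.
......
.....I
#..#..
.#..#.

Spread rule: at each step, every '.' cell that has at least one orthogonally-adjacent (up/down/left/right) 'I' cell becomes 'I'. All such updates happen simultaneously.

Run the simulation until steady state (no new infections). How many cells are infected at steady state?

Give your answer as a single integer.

Answer: 27

Derivation:
Step 0 (initial): 2 infected
Step 1: +4 new -> 6 infected
Step 2: +6 new -> 12 infected
Step 3: +2 new -> 14 infected
Step 4: +3 new -> 17 infected
Step 5: +5 new -> 22 infected
Step 6: +3 new -> 25 infected
Step 7: +2 new -> 27 infected
Step 8: +0 new -> 27 infected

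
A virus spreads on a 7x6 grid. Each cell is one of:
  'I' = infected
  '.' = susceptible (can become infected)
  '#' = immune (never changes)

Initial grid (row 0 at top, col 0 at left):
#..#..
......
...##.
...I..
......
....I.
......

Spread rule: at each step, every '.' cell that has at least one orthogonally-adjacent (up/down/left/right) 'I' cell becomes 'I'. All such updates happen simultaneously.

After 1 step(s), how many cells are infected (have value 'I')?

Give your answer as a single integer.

Answer: 9

Derivation:
Step 0 (initial): 2 infected
Step 1: +7 new -> 9 infected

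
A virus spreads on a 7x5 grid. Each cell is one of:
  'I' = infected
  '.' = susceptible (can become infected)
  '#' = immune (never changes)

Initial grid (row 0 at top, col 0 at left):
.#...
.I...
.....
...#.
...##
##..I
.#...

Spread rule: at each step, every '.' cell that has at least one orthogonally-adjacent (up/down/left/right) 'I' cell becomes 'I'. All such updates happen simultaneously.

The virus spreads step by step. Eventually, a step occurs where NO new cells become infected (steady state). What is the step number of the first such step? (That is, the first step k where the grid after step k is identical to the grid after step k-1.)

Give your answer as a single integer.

Step 0 (initial): 2 infected
Step 1: +5 new -> 7 infected
Step 2: +8 new -> 15 infected
Step 3: +8 new -> 23 infected
Step 4: +3 new -> 26 infected
Step 5: +1 new -> 27 infected
Step 6: +0 new -> 27 infected

Answer: 6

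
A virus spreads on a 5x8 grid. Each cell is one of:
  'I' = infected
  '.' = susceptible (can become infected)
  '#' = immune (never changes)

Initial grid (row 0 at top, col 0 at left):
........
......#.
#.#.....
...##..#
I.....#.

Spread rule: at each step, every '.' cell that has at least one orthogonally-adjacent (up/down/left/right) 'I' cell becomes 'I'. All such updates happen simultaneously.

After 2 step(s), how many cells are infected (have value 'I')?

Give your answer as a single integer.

Answer: 5

Derivation:
Step 0 (initial): 1 infected
Step 1: +2 new -> 3 infected
Step 2: +2 new -> 5 infected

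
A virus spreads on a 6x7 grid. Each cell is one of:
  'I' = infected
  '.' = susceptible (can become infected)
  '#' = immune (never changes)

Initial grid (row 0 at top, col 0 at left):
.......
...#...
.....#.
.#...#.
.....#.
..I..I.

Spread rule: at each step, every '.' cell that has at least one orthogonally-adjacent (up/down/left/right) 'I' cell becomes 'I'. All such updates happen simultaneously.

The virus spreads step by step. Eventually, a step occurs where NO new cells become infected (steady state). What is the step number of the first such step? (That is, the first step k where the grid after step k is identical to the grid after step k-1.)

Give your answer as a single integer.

Answer: 8

Derivation:
Step 0 (initial): 2 infected
Step 1: +5 new -> 7 infected
Step 2: +6 new -> 13 infected
Step 3: +5 new -> 18 infected
Step 4: +6 new -> 24 infected
Step 5: +5 new -> 29 infected
Step 6: +6 new -> 35 infected
Step 7: +2 new -> 37 infected
Step 8: +0 new -> 37 infected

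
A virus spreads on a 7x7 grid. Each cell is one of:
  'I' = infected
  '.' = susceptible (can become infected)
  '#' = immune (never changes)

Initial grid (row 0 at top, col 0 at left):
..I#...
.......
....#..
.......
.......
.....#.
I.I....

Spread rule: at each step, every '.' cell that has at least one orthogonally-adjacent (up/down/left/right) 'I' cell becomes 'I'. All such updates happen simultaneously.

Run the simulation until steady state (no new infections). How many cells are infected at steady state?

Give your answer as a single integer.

Step 0 (initial): 3 infected
Step 1: +6 new -> 9 infected
Step 2: +9 new -> 18 infected
Step 3: +10 new -> 28 infected
Step 4: +7 new -> 35 infected
Step 5: +6 new -> 41 infected
Step 6: +4 new -> 45 infected
Step 7: +1 new -> 46 infected
Step 8: +0 new -> 46 infected

Answer: 46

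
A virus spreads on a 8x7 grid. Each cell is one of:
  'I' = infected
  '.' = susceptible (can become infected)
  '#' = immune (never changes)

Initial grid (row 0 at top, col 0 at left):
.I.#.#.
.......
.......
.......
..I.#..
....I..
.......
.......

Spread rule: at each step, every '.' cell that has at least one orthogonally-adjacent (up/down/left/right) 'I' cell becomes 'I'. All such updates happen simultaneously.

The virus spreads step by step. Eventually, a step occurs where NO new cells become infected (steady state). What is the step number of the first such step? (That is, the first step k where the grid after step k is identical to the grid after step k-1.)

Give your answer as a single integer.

Answer: 8

Derivation:
Step 0 (initial): 3 infected
Step 1: +10 new -> 13 infected
Step 2: +14 new -> 27 infected
Step 3: +13 new -> 40 infected
Step 4: +7 new -> 47 infected
Step 5: +4 new -> 51 infected
Step 6: +1 new -> 52 infected
Step 7: +1 new -> 53 infected
Step 8: +0 new -> 53 infected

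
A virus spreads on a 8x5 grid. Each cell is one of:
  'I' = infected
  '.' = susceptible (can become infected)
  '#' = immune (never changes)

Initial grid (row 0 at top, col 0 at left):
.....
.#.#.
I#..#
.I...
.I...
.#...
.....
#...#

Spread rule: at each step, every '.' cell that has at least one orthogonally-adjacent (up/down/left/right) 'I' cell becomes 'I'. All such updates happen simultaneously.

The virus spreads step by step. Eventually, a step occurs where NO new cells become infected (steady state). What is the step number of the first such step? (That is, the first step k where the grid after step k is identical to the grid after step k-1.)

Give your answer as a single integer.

Answer: 8

Derivation:
Step 0 (initial): 3 infected
Step 1: +5 new -> 8 infected
Step 2: +6 new -> 14 infected
Step 3: +8 new -> 22 infected
Step 4: +5 new -> 27 infected
Step 5: +4 new -> 31 infected
Step 6: +1 new -> 32 infected
Step 7: +1 new -> 33 infected
Step 8: +0 new -> 33 infected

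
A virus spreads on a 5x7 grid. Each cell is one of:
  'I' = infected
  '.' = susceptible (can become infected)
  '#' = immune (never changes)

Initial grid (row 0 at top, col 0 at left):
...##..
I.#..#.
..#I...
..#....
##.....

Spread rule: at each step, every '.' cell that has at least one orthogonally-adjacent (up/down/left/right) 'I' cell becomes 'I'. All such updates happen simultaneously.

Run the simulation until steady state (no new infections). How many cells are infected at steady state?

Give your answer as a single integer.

Answer: 27

Derivation:
Step 0 (initial): 2 infected
Step 1: +6 new -> 8 infected
Step 2: +7 new -> 15 infected
Step 3: +6 new -> 21 infected
Step 4: +3 new -> 24 infected
Step 5: +2 new -> 26 infected
Step 6: +1 new -> 27 infected
Step 7: +0 new -> 27 infected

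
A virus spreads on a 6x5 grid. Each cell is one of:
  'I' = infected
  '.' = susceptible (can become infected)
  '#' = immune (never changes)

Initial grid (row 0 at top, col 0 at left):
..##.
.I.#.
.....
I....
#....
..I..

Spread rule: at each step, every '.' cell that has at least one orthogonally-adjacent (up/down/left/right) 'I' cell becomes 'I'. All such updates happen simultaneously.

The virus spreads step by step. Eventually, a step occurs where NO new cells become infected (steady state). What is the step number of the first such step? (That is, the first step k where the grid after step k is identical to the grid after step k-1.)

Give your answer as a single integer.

Step 0 (initial): 3 infected
Step 1: +9 new -> 12 infected
Step 2: +7 new -> 19 infected
Step 3: +3 new -> 22 infected
Step 4: +2 new -> 24 infected
Step 5: +1 new -> 25 infected
Step 6: +1 new -> 26 infected
Step 7: +0 new -> 26 infected

Answer: 7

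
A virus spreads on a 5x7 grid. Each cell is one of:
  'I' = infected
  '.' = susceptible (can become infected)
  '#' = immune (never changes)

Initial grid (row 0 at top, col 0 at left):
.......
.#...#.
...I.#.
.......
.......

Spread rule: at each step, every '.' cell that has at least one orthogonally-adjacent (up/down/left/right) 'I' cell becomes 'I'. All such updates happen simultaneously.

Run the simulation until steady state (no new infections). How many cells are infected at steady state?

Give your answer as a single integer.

Answer: 32

Derivation:
Step 0 (initial): 1 infected
Step 1: +4 new -> 5 infected
Step 2: +7 new -> 12 infected
Step 3: +7 new -> 19 infected
Step 4: +7 new -> 26 infected
Step 5: +5 new -> 31 infected
Step 6: +1 new -> 32 infected
Step 7: +0 new -> 32 infected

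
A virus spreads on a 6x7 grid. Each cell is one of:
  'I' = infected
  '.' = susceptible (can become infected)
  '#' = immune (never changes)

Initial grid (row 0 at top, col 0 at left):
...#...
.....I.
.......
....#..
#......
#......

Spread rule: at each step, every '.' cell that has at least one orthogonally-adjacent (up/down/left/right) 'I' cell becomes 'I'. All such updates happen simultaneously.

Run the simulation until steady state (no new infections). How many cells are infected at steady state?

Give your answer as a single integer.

Answer: 38

Derivation:
Step 0 (initial): 1 infected
Step 1: +4 new -> 5 infected
Step 2: +6 new -> 11 infected
Step 3: +4 new -> 15 infected
Step 4: +7 new -> 22 infected
Step 5: +7 new -> 29 infected
Step 6: +5 new -> 34 infected
Step 7: +3 new -> 37 infected
Step 8: +1 new -> 38 infected
Step 9: +0 new -> 38 infected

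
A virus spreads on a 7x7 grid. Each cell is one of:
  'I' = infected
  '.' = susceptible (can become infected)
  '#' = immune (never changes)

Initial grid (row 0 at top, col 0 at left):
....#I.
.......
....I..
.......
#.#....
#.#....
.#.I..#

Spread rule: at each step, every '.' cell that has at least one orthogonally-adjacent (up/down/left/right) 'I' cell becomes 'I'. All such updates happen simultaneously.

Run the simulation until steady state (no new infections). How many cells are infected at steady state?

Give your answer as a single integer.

Step 0 (initial): 3 infected
Step 1: +9 new -> 12 infected
Step 2: +10 new -> 22 infected
Step 3: +7 new -> 29 infected
Step 4: +6 new -> 35 infected
Step 5: +4 new -> 39 infected
Step 6: +2 new -> 41 infected
Step 7: +0 new -> 41 infected

Answer: 41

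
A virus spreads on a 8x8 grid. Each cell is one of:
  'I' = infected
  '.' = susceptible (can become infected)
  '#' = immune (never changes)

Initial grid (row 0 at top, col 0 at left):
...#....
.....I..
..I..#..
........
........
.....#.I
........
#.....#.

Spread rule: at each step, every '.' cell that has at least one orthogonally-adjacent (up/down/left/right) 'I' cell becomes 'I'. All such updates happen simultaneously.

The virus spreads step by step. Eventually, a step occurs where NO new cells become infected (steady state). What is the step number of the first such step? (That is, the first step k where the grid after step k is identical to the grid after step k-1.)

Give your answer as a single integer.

Answer: 7

Derivation:
Step 0 (initial): 3 infected
Step 1: +10 new -> 13 infected
Step 2: +16 new -> 29 infected
Step 3: +12 new -> 41 infected
Step 4: +9 new -> 50 infected
Step 5: +6 new -> 56 infected
Step 6: +3 new -> 59 infected
Step 7: +0 new -> 59 infected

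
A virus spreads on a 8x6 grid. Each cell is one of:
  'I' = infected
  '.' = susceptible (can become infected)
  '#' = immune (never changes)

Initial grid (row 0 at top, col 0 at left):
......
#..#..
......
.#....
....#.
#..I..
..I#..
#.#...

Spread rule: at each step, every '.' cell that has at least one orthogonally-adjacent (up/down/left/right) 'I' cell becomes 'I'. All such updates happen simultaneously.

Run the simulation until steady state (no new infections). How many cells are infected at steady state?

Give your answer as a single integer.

Answer: 40

Derivation:
Step 0 (initial): 2 infected
Step 1: +4 new -> 6 infected
Step 2: +7 new -> 13 infected
Step 3: +7 new -> 20 infected
Step 4: +6 new -> 26 infected
Step 5: +5 new -> 31 infected
Step 6: +5 new -> 36 infected
Step 7: +3 new -> 39 infected
Step 8: +1 new -> 40 infected
Step 9: +0 new -> 40 infected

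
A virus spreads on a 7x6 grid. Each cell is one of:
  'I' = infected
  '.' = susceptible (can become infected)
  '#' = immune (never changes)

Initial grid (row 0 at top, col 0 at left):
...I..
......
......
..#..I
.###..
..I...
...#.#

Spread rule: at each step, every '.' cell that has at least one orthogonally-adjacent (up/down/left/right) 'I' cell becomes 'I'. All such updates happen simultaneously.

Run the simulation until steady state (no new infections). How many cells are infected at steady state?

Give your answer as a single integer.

Answer: 36

Derivation:
Step 0 (initial): 3 infected
Step 1: +9 new -> 12 infected
Step 2: +13 new -> 25 infected
Step 3: +6 new -> 31 infected
Step 4: +3 new -> 34 infected
Step 5: +2 new -> 36 infected
Step 6: +0 new -> 36 infected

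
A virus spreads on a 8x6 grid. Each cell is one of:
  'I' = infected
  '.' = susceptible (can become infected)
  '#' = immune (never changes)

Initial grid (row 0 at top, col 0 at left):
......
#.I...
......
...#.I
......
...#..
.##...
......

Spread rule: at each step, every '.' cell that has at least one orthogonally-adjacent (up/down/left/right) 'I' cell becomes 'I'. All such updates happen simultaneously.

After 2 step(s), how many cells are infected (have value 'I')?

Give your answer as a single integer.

Answer: 19

Derivation:
Step 0 (initial): 2 infected
Step 1: +7 new -> 9 infected
Step 2: +10 new -> 19 infected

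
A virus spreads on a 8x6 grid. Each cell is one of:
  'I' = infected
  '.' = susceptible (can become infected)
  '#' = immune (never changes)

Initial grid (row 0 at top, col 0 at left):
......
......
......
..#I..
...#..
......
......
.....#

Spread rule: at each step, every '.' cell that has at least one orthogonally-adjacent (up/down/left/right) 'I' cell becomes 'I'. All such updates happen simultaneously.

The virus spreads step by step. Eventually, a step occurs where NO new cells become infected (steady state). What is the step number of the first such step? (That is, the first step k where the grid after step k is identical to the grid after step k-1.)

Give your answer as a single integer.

Answer: 10

Derivation:
Step 0 (initial): 1 infected
Step 1: +2 new -> 3 infected
Step 2: +5 new -> 8 infected
Step 3: +7 new -> 15 infected
Step 4: +9 new -> 24 infected
Step 5: +9 new -> 33 infected
Step 6: +6 new -> 39 infected
Step 7: +3 new -> 42 infected
Step 8: +2 new -> 44 infected
Step 9: +1 new -> 45 infected
Step 10: +0 new -> 45 infected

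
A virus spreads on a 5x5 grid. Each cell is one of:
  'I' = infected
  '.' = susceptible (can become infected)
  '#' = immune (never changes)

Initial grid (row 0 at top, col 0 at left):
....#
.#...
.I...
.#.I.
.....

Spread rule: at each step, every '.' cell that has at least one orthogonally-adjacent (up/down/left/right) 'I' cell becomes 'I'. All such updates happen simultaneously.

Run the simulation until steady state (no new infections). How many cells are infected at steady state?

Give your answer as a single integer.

Step 0 (initial): 2 infected
Step 1: +6 new -> 8 infected
Step 2: +7 new -> 15 infected
Step 3: +6 new -> 21 infected
Step 4: +1 new -> 22 infected
Step 5: +0 new -> 22 infected

Answer: 22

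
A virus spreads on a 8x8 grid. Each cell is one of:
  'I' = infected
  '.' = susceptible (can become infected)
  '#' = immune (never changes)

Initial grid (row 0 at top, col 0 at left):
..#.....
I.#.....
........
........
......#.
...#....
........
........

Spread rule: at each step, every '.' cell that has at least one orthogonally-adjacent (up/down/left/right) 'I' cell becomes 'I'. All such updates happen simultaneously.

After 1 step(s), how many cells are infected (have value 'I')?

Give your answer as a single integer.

Step 0 (initial): 1 infected
Step 1: +3 new -> 4 infected

Answer: 4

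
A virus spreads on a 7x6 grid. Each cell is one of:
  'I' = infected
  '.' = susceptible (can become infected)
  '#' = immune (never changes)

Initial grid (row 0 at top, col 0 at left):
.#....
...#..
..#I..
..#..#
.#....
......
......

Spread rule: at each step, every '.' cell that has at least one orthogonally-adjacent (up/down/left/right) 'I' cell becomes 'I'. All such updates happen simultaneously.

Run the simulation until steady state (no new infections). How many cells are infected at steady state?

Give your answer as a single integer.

Answer: 36

Derivation:
Step 0 (initial): 1 infected
Step 1: +2 new -> 3 infected
Step 2: +4 new -> 7 infected
Step 3: +5 new -> 12 infected
Step 4: +6 new -> 18 infected
Step 5: +5 new -> 23 infected
Step 6: +4 new -> 27 infected
Step 7: +3 new -> 30 infected
Step 8: +3 new -> 33 infected
Step 9: +3 new -> 36 infected
Step 10: +0 new -> 36 infected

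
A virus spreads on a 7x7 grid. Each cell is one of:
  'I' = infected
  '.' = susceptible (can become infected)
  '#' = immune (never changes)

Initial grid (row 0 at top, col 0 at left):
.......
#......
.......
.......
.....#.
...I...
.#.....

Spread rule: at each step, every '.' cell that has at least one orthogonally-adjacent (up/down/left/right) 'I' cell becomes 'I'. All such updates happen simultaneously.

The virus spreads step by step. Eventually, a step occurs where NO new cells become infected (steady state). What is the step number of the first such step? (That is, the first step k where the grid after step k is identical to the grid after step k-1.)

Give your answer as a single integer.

Step 0 (initial): 1 infected
Step 1: +4 new -> 5 infected
Step 2: +7 new -> 12 infected
Step 3: +7 new -> 19 infected
Step 4: +9 new -> 28 infected
Step 5: +7 new -> 35 infected
Step 6: +6 new -> 41 infected
Step 7: +3 new -> 44 infected
Step 8: +2 new -> 46 infected
Step 9: +0 new -> 46 infected

Answer: 9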